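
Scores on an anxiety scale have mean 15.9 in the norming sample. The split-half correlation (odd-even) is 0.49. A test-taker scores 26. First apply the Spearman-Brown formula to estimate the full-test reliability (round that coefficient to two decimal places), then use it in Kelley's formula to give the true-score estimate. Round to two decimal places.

Spearman-Brown: ρ = 2r/(1 + r) = 2(0.49)/(1 + 0.49) = 0.980/1.49 = 0.6577 → 0.66
T̂ = 0.66(26) + 0.34(15.9) = 17.16 + 5.406 = 22.566 → 22.57

22.57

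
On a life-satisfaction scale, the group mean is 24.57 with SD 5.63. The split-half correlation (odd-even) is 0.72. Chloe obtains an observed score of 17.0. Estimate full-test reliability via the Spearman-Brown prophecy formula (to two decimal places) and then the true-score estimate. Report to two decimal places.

18.21

Spearman-Brown: ρ = 2r/(1 + r) = 2(0.72)/(1 + 0.72) = 1.440/1.72 = 0.8372 → 0.84
T̂ = ρX + (1 − ρ)μ
  = 0.84 × 17.0 + 0.16 × 24.57
  = 14.280 + 3.9312
  = 18.211
  ≈ 18.21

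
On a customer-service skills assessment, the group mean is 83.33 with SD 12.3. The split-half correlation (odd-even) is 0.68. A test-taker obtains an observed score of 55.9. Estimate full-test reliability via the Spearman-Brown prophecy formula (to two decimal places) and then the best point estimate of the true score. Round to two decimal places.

61.11

Spearman-Brown: ρ = 2r/(1 + r) = 2(0.68)/(1 + 0.68) = 1.360/1.68 = 0.8095 → 0.81
T̂ = ρX + (1 − ρ)μ
  = 0.81 × 55.9 + 0.19 × 83.33
  = 45.279 + 15.8327
  = 61.112
  ≈ 61.11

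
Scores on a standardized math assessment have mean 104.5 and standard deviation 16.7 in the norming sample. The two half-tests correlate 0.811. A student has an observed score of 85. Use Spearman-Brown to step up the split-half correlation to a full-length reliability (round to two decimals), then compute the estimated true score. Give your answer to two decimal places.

86.95

Spearman-Brown: ρ = 2r/(1 + r) = 2(0.811)/(1 + 0.811) = 1.6220/1.811 = 0.8956 → 0.90
T̂ = 0.90(85) + 0.10(104.5) = 76.50 + 10.450 = 86.950 → 86.95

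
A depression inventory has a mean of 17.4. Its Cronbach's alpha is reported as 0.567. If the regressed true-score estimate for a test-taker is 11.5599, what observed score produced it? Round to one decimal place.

7.1

T̂ = ρX + (1 − ρ)μ  ⇒  X = (T̂ − (1 − ρ)μ) / ρ
X = (11.5599 − 0.433 × 17.4) / 0.567 = (11.5599 − 7.5342) / 0.567 = 4.0257 / 0.567 = 7.100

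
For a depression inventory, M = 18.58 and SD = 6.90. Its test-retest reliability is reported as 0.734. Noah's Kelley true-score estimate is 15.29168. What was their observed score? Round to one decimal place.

T̂ = ρX + (1 − ρ)μ  ⇒  X = (T̂ − (1 − ρ)μ) / ρ
X = (15.29168 − 0.266 × 18.58) / 0.734 = (15.29168 − 4.94228) / 0.734 = 10.34940 / 0.734 = 14.100

14.1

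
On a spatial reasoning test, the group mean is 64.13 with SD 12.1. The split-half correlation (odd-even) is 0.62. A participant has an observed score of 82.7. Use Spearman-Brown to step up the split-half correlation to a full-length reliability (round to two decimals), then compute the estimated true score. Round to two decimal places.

78.43

Spearman-Brown: ρ = 2r/(1 + r) = 2(0.62)/(1 + 0.62) = 1.240/1.62 = 0.7654 → 0.77
Kelley's formula gives T̂ = 0.77·82.7 + 0.23·64.13 = 63.679 + 14.7499 = 78.429.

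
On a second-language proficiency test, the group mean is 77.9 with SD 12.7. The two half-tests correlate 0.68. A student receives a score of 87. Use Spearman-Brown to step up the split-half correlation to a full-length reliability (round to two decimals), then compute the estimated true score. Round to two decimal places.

Spearman-Brown: ρ = 2r/(1 + r) = 2(0.68)/(1 + 0.68) = 1.360/1.68 = 0.8095 → 0.81
Weight the observed score by reliability and the mean by (1 − reliability): T̂ = 0.81·87 + 0.19·77.9 = 70.47 + 14.801 = 85.271.

85.27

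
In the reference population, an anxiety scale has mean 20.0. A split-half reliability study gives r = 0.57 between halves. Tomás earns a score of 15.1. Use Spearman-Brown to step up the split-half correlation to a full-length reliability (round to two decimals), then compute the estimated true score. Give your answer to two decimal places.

16.42

Spearman-Brown: ρ = 2r/(1 + r) = 2(0.57)/(1 + 0.57) = 1.140/1.57 = 0.7261 → 0.73
T̂ = 0.73(15.1) + 0.27(20.0) = 11.023 + 5.400 = 16.423 → 16.42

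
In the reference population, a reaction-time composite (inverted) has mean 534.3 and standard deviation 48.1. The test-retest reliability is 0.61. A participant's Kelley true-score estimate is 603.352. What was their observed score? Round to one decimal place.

647.5

T̂ = ρX + (1 − ρ)μ  ⇒  X = (T̂ − (1 − ρ)μ) / ρ
X = (603.352 − 0.39 × 534.3) / 0.61 = (603.352 − 208.377) / 0.61 = 394.975 / 0.61 = 647.500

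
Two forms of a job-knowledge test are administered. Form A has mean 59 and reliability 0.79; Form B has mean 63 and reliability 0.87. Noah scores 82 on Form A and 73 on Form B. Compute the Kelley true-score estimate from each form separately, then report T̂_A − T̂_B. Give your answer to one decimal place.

T̂_A = 0.79(82) + 0.21(59) = 77.170
T̂_B = 0.87(73) + 0.13(63) = 71.700
T̂_A − T̂_B = 5.470

5.5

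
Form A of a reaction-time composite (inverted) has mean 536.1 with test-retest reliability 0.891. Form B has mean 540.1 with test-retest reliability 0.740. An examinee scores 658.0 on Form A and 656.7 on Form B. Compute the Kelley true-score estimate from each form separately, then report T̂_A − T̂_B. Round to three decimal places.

T̂_A = 0.891(658.0) + 0.109(536.1) = 644.71290
T̂_B = 0.740(656.7) + 0.260(540.1) = 626.38400
T̂_A − T̂_B = 18.32890

18.329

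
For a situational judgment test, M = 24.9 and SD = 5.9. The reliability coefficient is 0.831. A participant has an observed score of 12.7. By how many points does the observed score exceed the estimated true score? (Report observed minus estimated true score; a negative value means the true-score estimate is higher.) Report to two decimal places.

-2.06

Regress the observed score toward the mean by the unreliability: T̂ = 0.831·12.7 + 0.169·24.9 = 10.5537 + 4.2081 = 14.7618.
X − T̂ = 12.7 − 14.762 = -2.062 → -2.06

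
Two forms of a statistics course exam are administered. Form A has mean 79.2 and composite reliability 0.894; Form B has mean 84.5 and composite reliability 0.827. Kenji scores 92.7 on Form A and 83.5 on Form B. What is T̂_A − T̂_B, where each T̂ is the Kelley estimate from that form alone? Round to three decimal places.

T̂_A = 0.894(92.7) + 0.106(79.2) = 91.26900
T̂_B = 0.827(83.5) + 0.173(84.5) = 83.67300
T̂_A − T̂_B = 7.59600

7.596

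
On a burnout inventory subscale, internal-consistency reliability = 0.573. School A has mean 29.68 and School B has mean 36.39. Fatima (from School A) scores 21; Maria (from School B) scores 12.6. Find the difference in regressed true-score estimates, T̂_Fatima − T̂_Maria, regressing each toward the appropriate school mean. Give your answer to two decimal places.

T̂_Fatima = 0.573(21) + 0.427(29.68) = 24.7064
T̂_Maria = 0.573(12.6) + 0.427(36.39) = 22.7583
Difference = 24.7064 − 22.7583 = 1.9480

1.95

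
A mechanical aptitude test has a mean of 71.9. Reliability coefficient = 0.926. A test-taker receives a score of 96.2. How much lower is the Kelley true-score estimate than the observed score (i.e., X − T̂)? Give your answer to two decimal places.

1.80

Regress the observed score toward the mean by the unreliability: T̂ = 0.926·96.2 + 0.074·71.9 = 89.0812 + 5.3206 = 94.4018.
X − T̂ = 96.2 − 94.402 = 1.798 → 1.80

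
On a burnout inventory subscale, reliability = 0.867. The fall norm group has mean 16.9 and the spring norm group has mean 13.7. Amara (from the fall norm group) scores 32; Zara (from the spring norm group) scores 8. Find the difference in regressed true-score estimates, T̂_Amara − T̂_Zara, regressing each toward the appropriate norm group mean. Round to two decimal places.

T̂_Amara = 0.867(32) + 0.133(16.9) = 29.9917
T̂_Zara = 0.867(8) + 0.133(13.7) = 8.7581
Difference = 29.9917 − 8.7581 = 21.2336

21.23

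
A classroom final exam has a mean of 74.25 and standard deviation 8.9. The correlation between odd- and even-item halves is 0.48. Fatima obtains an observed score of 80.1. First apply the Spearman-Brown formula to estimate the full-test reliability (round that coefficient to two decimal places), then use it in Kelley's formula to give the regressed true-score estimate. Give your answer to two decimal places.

78.05

Spearman-Brown: ρ = 2r/(1 + r) = 2(0.48)/(1 + 0.48) = 0.960/1.48 = 0.6486 → 0.65
Regress the observed score toward the mean by the unreliability: T̂ = 0.65·80.1 + 0.35·74.25 = 52.065 + 25.9875 = 78.052.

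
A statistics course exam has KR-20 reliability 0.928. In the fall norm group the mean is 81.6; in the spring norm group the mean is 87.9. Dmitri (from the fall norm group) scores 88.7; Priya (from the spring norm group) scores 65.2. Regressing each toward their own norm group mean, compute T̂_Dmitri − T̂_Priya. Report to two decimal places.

T̂_Dmitri = 0.928(88.7) + 0.072(81.6) = 88.1888
T̂_Priya = 0.928(65.2) + 0.072(87.9) = 66.8344
Difference = 88.1888 − 66.8344 = 21.3544

21.35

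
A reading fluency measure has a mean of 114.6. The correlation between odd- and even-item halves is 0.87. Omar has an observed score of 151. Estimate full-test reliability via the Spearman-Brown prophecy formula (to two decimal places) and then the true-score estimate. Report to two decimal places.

Spearman-Brown: ρ = 2r/(1 + r) = 2(0.87)/(1 + 0.87) = 1.740/1.87 = 0.9305 → 0.93
T̂ = 0.93(151) + 0.07(114.6) = 140.43 + 8.022 = 148.452 → 148.45

148.45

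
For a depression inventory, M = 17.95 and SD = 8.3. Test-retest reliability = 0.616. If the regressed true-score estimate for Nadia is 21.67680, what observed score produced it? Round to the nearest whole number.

24

T̂ = ρX + (1 − ρ)μ  ⇒  X = (T̂ − (1 − ρ)μ) / ρ
X = (21.67680 − 0.384 × 17.95) / 0.616 = (21.67680 − 6.89280) / 0.616 = 14.78400 / 0.616 = 24.00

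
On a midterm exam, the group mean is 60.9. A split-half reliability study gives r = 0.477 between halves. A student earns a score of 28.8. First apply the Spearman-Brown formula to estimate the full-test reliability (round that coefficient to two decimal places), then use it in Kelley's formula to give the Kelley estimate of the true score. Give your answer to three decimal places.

40.035

Spearman-Brown: ρ = 2r/(1 + r) = 2(0.477)/(1 + 0.477) = 0.9540/1.477 = 0.6459 → 0.65
T̂ = 0.65(28.8) + 0.35(60.9) = 18.720 + 21.315 = 40.0350 → 40.035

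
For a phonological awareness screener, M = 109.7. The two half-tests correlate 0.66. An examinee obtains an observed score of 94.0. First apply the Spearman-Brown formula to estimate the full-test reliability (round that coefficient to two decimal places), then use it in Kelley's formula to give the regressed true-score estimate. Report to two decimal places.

Spearman-Brown: ρ = 2r/(1 + r) = 2(0.66)/(1 + 0.66) = 1.320/1.66 = 0.7952 → 0.80
T̂ = ρX + (1 − ρ)μ
  = 0.80 × 94.0 + 0.20 × 109.7
  = 75.200 + 21.940
  = 97.140
  ≈ 97.14

97.14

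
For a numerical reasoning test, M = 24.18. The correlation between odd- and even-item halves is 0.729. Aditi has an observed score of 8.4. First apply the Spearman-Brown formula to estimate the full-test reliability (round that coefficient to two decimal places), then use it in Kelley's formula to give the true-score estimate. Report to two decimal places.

Spearman-Brown: ρ = 2r/(1 + r) = 2(0.729)/(1 + 0.729) = 1.4580/1.729 = 0.8433 → 0.84
Regress the observed score toward the mean by the unreliability: T̂ = 0.84·8.4 + 0.16·24.18 = 7.056 + 3.8688 = 10.925.

10.92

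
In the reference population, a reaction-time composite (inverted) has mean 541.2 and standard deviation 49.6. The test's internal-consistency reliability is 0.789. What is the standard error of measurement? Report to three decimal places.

22.784

SEM = SD · √(1 − ρ) = 49.6 × √0.211 = 49.6 × 0.4593 = 22.7836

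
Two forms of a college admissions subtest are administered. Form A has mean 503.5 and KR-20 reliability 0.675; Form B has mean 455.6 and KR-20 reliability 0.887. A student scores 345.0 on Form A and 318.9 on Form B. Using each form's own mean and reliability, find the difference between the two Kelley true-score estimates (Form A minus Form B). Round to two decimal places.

62.17

T̂_A = 0.675(345.0) + 0.325(503.5) = 396.5125
T̂_B = 0.887(318.9) + 0.113(455.6) = 334.3471
T̂_A − T̂_B = 62.1654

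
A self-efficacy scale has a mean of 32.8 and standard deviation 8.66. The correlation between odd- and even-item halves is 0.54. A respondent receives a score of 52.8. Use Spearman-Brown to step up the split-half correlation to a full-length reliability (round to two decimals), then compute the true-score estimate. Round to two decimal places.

Spearman-Brown: ρ = 2r/(1 + r) = 2(0.54)/(1 + 0.54) = 1.080/1.54 = 0.7013 → 0.70
Regress the observed score toward the mean by the unreliability: T̂ = 0.70·52.8 + 0.30·32.8 = 36.960 + 9.840 = 46.800.

46.80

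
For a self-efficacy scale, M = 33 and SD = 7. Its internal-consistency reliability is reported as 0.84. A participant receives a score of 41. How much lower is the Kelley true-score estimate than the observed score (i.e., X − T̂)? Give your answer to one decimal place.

T̂ = 0.84(41) + 0.16(33) = 34.44 + 5.28 = 39.720 → 39.72
X − T̂ = 41 − 39.72 = 1.28 → 1.3

1.3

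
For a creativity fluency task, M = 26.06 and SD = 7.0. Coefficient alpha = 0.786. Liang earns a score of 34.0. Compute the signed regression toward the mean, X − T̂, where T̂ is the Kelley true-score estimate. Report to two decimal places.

T̂ = 0.786(34.0) + 0.214(26.06) = 26.7240 + 5.57684 = 32.3008 → 32.301
X − T̂ = 34.0 − 32.301 = 1.699 → 1.70

1.70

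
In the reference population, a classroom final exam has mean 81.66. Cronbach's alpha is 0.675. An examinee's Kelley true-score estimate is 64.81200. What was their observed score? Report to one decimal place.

T̂ = ρX + (1 − ρ)μ  ⇒  X = (T̂ − (1 − ρ)μ) / ρ
X = (64.81200 − 0.325 × 81.66) / 0.675 = (64.81200 − 26.53950) / 0.675 = 38.27250 / 0.675 = 56.700

56.7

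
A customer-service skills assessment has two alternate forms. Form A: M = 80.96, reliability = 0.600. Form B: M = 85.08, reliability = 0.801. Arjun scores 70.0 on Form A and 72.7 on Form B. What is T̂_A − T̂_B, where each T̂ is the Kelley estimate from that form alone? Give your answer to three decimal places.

-0.780

T̂_A = 0.600(70.0) + 0.400(80.96) = 74.38400
T̂_B = 0.801(72.7) + 0.199(85.08) = 75.16362
T̂_A − T̂_B = -0.77962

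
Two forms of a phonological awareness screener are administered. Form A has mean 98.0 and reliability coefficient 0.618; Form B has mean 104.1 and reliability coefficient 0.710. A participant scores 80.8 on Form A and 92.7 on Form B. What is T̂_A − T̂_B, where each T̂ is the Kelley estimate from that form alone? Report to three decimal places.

-8.636

T̂_A = 0.618(80.8) + 0.382(98.0) = 87.37040
T̂_B = 0.710(92.7) + 0.290(104.1) = 96.00600
T̂_A − T̂_B = -8.63560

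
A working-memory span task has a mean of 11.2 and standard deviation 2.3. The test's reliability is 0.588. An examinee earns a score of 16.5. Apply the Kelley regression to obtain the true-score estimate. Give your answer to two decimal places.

14.32

T̂ = 0.588(16.5) + 0.412(11.2) = 9.7020 + 4.6144 = 14.316 → 14.32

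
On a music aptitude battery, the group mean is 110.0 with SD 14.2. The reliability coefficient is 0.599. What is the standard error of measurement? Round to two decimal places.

SEM = SD · √(1 − ρ) = 14.2 × √0.401 = 14.2 × 0.6332 = 8.992

8.99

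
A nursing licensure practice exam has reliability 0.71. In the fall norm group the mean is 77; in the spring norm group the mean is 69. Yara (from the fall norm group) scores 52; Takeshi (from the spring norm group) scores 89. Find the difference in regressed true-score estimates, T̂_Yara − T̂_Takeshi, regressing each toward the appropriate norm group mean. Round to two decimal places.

T̂_Yara = 0.71(52) + 0.29(77) = 59.2500
T̂_Takeshi = 0.71(89) + 0.29(69) = 83.2000
Difference = 59.2500 − 83.2000 = -23.9500

-23.95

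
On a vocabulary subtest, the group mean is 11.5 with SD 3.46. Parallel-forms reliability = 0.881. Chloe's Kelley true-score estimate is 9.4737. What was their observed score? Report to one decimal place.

9.2

T̂ = ρX + (1 − ρ)μ  ⇒  X = (T̂ − (1 − ρ)μ) / ρ
X = (9.4737 − 0.119 × 11.5) / 0.881 = (9.4737 − 1.3685) / 0.881 = 8.1052 / 0.881 = 9.200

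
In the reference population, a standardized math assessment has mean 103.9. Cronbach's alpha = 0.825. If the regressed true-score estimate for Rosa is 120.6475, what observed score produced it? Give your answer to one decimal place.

124.2

T̂ = ρX + (1 − ρ)μ  ⇒  X = (T̂ − (1 − ρ)μ) / ρ
X = (120.6475 − 0.175 × 103.9) / 0.825 = (120.6475 − 18.1825) / 0.825 = 102.4650 / 0.825 = 124.200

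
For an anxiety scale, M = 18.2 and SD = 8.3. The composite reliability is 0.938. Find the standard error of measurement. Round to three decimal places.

2.067

SEM = SD · √(1 − ρ) = 8.3 × √0.062 = 8.3 × 0.2490 = 2.0667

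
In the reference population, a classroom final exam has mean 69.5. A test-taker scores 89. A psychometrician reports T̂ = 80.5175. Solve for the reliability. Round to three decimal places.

0.565

T̂ = ρX + (1 − ρ)μ  ⇒  T̂ − μ = ρ(X − μ)
ρ = (T̂ − μ)/(X − μ) = (80.5175 − 69.5) / (89 − 69.5) = 11.0175 / 19.5 = 0.56500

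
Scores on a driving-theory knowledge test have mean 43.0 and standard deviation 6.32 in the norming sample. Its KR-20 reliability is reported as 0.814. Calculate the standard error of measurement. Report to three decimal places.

SEM = SD · √(1 − ρ) = 6.32 × √0.186 = 6.32 × 0.4313 = 2.7257

2.726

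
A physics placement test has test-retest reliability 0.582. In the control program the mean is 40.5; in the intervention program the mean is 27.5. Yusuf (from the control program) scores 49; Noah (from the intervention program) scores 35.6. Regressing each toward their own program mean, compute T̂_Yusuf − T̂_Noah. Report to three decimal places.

13.233

T̂_Yusuf = 0.582(49) + 0.418(40.5) = 45.44700
T̂_Noah = 0.582(35.6) + 0.418(27.5) = 32.21420
Difference = 45.44700 − 32.21420 = 13.23280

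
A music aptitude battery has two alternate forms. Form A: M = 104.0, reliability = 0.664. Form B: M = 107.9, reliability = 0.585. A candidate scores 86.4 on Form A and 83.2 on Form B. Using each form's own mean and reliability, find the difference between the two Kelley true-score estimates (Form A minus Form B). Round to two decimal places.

-1.14

T̂_A = 0.664(86.4) + 0.336(104.0) = 92.3136
T̂_B = 0.585(83.2) + 0.415(107.9) = 93.4505
T̂_A − T̂_B = -1.1369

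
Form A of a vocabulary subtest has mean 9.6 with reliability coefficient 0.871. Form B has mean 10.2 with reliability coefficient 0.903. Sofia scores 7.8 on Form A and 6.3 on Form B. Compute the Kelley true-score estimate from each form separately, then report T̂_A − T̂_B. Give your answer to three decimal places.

T̂_A = 0.871(7.8) + 0.129(9.6) = 8.03220
T̂_B = 0.903(6.3) + 0.097(10.2) = 6.67830
T̂_A − T̂_B = 1.35390

1.354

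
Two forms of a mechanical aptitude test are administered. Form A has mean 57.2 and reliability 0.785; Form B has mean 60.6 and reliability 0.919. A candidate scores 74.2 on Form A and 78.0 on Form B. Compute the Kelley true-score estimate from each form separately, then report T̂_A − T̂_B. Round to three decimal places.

-6.046

T̂_A = 0.785(74.2) + 0.215(57.2) = 70.54500
T̂_B = 0.919(78.0) + 0.081(60.6) = 76.59060
T̂_A − T̂_B = -6.04560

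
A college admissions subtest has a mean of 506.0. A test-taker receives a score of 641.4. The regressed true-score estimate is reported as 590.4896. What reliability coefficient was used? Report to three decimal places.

0.624

T̂ = ρX + (1 − ρ)μ  ⇒  T̂ − μ = ρ(X − μ)
ρ = (T̂ − μ)/(X − μ) = (590.4896 − 506.0) / (641.4 − 506.0) = 84.4896 / 135.4 = 0.62400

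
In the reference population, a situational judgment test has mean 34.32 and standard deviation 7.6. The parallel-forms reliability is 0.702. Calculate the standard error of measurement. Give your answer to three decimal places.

SEM = SD · √(1 − ρ) = 7.6 × √0.298 = 7.6 × 0.5459 = 4.1488

4.149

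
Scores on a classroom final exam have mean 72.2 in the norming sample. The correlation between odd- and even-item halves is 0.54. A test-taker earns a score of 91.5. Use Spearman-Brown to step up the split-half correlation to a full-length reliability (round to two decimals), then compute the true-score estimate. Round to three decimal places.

Spearman-Brown: ρ = 2r/(1 + r) = 2(0.54)/(1 + 0.54) = 1.080/1.54 = 0.7013 → 0.70
T̂ = 0.70(91.5) + 0.30(72.2) = 64.050 + 21.660 = 85.7100 → 85.710

85.710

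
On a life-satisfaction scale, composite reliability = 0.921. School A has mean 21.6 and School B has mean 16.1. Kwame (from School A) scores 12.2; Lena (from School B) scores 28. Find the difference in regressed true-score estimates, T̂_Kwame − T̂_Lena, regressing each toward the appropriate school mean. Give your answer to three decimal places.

T̂_Kwame = 0.921(12.2) + 0.079(21.6) = 12.94260
T̂_Lena = 0.921(28) + 0.079(16.1) = 27.05990
Difference = 12.94260 − 27.05990 = -14.11730

-14.117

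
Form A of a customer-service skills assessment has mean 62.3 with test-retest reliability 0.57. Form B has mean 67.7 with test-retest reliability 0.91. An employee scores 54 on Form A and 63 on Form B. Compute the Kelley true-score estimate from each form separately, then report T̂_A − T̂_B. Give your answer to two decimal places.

T̂_A = 0.57(54) + 0.43(62.3) = 57.5690
T̂_B = 0.91(63) + 0.09(67.7) = 63.4230
T̂_A − T̂_B = -5.8540

-5.85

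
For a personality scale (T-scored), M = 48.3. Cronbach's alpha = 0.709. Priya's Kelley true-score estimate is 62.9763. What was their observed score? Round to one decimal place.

T̂ = ρX + (1 − ρ)μ  ⇒  X = (T̂ − (1 − ρ)μ) / ρ
X = (62.9763 − 0.291 × 48.3) / 0.709 = (62.9763 − 14.0553) / 0.709 = 48.9210 / 0.709 = 69.000

69.0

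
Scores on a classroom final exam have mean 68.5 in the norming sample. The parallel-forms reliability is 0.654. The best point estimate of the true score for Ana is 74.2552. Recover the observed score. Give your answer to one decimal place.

T̂ = ρX + (1 − ρ)μ  ⇒  X = (T̂ − (1 − ρ)μ) / ρ
X = (74.2552 − 0.346 × 68.5) / 0.654 = (74.2552 − 23.7010) / 0.654 = 50.5542 / 0.654 = 77.300

77.3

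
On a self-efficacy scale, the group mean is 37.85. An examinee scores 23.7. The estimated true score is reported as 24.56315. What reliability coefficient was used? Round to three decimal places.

T̂ = ρX + (1 − ρ)μ  ⇒  T̂ − μ = ρ(X − μ)
ρ = (T̂ − μ)/(X − μ) = (24.56315 − 37.85) / (23.7 − 37.85) = -13.28685 / -14.15 = 0.93900

0.939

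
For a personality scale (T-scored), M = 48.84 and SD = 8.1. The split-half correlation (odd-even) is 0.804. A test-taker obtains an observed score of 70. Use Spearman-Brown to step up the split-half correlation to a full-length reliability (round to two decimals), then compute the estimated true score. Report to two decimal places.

Spearman-Brown: ρ = 2r/(1 + r) = 2(0.804)/(1 + 0.804) = 1.6080/1.804 = 0.8914 → 0.89
T̂ = ρX + (1 − ρ)μ
  = 0.89 × 70 + 0.11 × 48.84
  = 62.30 + 5.3724
  = 67.672
  ≈ 67.67

67.67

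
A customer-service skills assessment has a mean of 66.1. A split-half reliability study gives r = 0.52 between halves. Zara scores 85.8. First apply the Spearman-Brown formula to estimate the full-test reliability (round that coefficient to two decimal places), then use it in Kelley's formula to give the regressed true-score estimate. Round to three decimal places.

Spearman-Brown: ρ = 2r/(1 + r) = 2(0.52)/(1 + 0.52) = 1.040/1.52 = 0.6842 → 0.68
T̂ = 0.68(85.8) + 0.32(66.1) = 58.344 + 21.152 = 79.4960 → 79.496

79.496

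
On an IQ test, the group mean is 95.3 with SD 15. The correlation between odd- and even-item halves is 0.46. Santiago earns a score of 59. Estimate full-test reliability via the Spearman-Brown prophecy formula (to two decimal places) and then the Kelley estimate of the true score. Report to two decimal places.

Spearman-Brown: ρ = 2r/(1 + r) = 2(0.46)/(1 + 0.46) = 0.920/1.46 = 0.6301 → 0.63
T̂ = 0.63(59) + 0.37(95.3) = 37.17 + 35.261 = 72.431 → 72.43

72.43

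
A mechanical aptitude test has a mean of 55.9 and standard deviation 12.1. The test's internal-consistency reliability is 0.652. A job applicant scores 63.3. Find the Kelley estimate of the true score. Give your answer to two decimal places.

60.72

Weight the observed score by reliability and the mean by (1 − reliability): T̂ = 0.652·63.3 + 0.348·55.9 = 41.2716 + 19.4532 = 60.725.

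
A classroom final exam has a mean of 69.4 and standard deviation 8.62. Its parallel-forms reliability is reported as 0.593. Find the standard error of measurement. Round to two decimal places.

SEM = SD · √(1 − ρ) = 8.62 × √0.407 = 8.62 × 0.6380 = 5.499

5.50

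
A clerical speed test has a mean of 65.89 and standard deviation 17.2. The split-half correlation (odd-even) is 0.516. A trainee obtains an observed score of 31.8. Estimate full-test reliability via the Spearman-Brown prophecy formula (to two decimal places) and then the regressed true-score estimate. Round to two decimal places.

Spearman-Brown: ρ = 2r/(1 + r) = 2(0.516)/(1 + 0.516) = 1.0320/1.516 = 0.6807 → 0.68
T̂ = 0.68(31.8) + 0.32(65.89) = 21.624 + 21.0848 = 42.709 → 42.71

42.71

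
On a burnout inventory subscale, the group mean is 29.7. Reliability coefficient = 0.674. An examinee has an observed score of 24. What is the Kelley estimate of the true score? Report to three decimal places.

T̂ = ρX + (1 − ρ)μ
  = 0.674 × 24 + 0.326 × 29.7
  = 16.176 + 9.6822
  = 25.8582
  ≈ 25.858

25.858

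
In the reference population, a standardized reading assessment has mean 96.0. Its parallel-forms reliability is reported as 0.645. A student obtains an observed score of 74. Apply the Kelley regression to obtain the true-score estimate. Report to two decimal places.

T̂ = ρX + (1 − ρ)μ
  = 0.645 × 74 + 0.355 × 96.0
  = 47.730 + 34.0800
  = 81.810
  ≈ 81.81

81.81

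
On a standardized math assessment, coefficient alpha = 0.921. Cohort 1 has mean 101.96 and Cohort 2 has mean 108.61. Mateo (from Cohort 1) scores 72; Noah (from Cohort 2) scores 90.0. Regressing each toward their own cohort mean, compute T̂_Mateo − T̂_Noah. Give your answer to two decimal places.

-17.10

T̂_Mateo = 0.921(72) + 0.079(101.96) = 74.3668
T̂_Noah = 0.921(90.0) + 0.079(108.61) = 91.4702
Difference = 74.3668 − 91.4702 = -17.1034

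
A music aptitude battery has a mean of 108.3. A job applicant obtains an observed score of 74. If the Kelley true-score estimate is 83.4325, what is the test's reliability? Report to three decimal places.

0.725

T̂ = ρX + (1 − ρ)μ  ⇒  T̂ − μ = ρ(X − μ)
ρ = (T̂ − μ)/(X − μ) = (83.4325 − 108.3) / (74 − 108.3) = -24.8675 / -34.3 = 0.72500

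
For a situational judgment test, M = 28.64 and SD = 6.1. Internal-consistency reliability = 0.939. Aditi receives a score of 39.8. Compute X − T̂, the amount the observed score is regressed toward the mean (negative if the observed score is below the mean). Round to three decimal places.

T̂ = 0.939(39.8) + 0.061(28.64) = 37.3722 + 1.74704 = 39.11924 → 39.1192
X − T̂ = 39.8 − 39.1192 = 0.6808 → 0.681

0.681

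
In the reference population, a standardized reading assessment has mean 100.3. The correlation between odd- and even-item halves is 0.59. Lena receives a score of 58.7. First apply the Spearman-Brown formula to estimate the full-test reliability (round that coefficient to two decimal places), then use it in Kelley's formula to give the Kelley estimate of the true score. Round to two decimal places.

Spearman-Brown: ρ = 2r/(1 + r) = 2(0.59)/(1 + 0.59) = 1.180/1.59 = 0.7421 → 0.74
T̂ = 0.74(58.7) + 0.26(100.3) = 43.438 + 26.078 = 69.516 → 69.52

69.52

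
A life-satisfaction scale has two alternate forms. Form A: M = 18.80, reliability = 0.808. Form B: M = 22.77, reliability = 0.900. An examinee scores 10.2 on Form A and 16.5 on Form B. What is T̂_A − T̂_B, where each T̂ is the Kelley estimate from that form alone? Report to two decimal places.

-5.28

T̂_A = 0.808(10.2) + 0.192(18.80) = 11.8512
T̂_B = 0.900(16.5) + 0.100(22.77) = 17.1270
T̂_A − T̂_B = -5.2758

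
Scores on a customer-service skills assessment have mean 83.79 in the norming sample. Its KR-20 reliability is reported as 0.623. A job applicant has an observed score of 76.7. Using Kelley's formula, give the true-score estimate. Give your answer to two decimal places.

T̂ = 0.623(76.7) + 0.377(83.79) = 47.7841 + 31.58883 = 79.373 → 79.37

79.37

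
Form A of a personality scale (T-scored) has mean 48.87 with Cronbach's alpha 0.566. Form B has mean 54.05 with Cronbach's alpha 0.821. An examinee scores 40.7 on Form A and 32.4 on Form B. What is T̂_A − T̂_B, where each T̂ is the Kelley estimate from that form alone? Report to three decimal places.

T̂_A = 0.566(40.7) + 0.434(48.87) = 44.24578
T̂_B = 0.821(32.4) + 0.179(54.05) = 36.27535
T̂_A − T̂_B = 7.97043

7.970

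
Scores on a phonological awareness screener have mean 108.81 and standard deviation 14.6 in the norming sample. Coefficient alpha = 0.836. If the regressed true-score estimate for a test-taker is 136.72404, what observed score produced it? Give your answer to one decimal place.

T̂ = ρX + (1 − ρ)μ  ⇒  X = (T̂ − (1 − ρ)μ) / ρ
X = (136.72404 − 0.164 × 108.81) / 0.836 = (136.72404 − 17.84484) / 0.836 = 118.87920 / 0.836 = 142.200

142.2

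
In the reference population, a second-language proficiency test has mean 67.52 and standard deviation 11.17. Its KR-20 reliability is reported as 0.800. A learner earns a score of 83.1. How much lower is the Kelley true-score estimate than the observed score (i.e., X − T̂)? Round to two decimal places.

Regress the observed score toward the mean by the unreliability: T̂ = 0.800·83.1 + 0.200·67.52 = 66.4800 + 13.50400 = 79.9840.
X − T̂ = 83.1 − 79.984 = 3.116 → 3.12

3.12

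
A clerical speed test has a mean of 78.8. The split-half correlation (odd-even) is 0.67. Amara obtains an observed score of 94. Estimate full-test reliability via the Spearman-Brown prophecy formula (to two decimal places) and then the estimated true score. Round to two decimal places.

90.96

Spearman-Brown: ρ = 2r/(1 + r) = 2(0.67)/(1 + 0.67) = 1.340/1.67 = 0.8024 → 0.80
T̂ = ρX + (1 − ρ)μ
  = 0.80 × 94 + 0.20 × 78.8
  = 75.20 + 15.760
  = 90.960
  ≈ 90.96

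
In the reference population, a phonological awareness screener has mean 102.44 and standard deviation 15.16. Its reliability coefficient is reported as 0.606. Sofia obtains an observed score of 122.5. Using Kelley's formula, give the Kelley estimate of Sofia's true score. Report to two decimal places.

T̂ = 0.606(122.5) + 0.394(102.44) = 74.2350 + 40.36136 = 114.596 → 114.60

114.60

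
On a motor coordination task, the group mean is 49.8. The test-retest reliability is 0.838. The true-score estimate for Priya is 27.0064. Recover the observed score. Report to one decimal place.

T̂ = ρX + (1 − ρ)μ  ⇒  X = (T̂ − (1 − ρ)μ) / ρ
X = (27.0064 − 0.162 × 49.8) / 0.838 = (27.0064 − 8.0676) / 0.838 = 18.9388 / 0.838 = 22.600

22.6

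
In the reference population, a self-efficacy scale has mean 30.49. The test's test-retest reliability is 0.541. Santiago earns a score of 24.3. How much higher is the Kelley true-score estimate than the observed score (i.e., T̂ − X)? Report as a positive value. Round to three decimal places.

Regress the observed score toward the mean by the unreliability: T̂ = 0.541·24.3 + 0.459·30.49 = 13.1463 + 13.99491 = 27.14121.
T̂ − X = 27.1412 − 24.3 = 2.8412 → 2.841

2.841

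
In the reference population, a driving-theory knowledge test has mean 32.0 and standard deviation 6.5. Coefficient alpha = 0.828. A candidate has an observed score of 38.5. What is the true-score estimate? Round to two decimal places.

Kelley's formula gives T̂ = 0.828·38.5 + 0.172·32.0 = 31.8780 + 5.5040 = 37.382.

37.38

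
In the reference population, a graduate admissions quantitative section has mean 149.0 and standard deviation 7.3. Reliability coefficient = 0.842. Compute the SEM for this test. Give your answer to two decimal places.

SEM = SD · √(1 − ρ) = 7.3 × √0.158 = 7.3 × 0.3975 = 2.902

2.90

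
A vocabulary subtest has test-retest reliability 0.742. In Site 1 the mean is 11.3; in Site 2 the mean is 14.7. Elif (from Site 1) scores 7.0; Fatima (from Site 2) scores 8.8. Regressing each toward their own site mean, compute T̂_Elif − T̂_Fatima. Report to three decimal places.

-2.213

T̂_Elif = 0.742(7.0) + 0.258(11.3) = 8.10940
T̂_Fatima = 0.742(8.8) + 0.258(14.7) = 10.32220
Difference = 8.10940 − 10.32220 = -2.21280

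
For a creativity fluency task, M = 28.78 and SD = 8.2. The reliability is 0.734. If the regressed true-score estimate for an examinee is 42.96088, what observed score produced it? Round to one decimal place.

T̂ = ρX + (1 − ρ)μ  ⇒  X = (T̂ − (1 − ρ)μ) / ρ
X = (42.96088 − 0.266 × 28.78) / 0.734 = (42.96088 − 7.65548) / 0.734 = 35.30540 / 0.734 = 48.100

48.1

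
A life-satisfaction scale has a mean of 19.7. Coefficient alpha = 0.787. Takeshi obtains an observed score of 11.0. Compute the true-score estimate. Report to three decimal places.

12.853

T̂ = ρX + (1 − ρ)μ
  = 0.787 × 11.0 + 0.213 × 19.7
  = 8.6570 + 4.1961
  = 12.8531
  ≈ 12.853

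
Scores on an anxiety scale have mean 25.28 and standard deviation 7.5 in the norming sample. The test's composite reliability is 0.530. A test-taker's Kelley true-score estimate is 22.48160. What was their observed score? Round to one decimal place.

20.0

T̂ = ρX + (1 − ρ)μ  ⇒  X = (T̂ − (1 − ρ)μ) / ρ
X = (22.48160 − 0.470 × 25.28) / 0.530 = (22.48160 − 11.88160) / 0.530 = 10.60000 / 0.530 = 20.000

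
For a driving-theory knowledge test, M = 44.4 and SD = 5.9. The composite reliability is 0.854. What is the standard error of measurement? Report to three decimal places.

2.254

SEM = SD · √(1 − ρ) = 5.9 × √0.146 = 5.9 × 0.3821 = 2.2544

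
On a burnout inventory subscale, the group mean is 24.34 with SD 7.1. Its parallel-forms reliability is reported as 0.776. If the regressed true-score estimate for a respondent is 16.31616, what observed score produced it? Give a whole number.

14

T̂ = ρX + (1 − ρ)μ  ⇒  X = (T̂ − (1 − ρ)μ) / ρ
X = (16.31616 − 0.224 × 24.34) / 0.776 = (16.31616 − 5.45216) / 0.776 = 10.86400 / 0.776 = 14.00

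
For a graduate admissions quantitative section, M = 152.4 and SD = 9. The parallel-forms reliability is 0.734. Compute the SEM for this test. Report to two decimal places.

SEM = SD · √(1 − ρ) = 9 × √0.266 = 9 × 0.5158 = 4.642

4.64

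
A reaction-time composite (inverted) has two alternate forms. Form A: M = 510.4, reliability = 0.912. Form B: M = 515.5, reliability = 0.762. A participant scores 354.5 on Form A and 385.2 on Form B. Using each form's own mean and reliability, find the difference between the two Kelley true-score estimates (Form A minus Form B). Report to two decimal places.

T̂_A = 0.912(354.5) + 0.088(510.4) = 368.2192
T̂_B = 0.762(385.2) + 0.238(515.5) = 416.2114
T̂_A − T̂_B = -47.9922

-47.99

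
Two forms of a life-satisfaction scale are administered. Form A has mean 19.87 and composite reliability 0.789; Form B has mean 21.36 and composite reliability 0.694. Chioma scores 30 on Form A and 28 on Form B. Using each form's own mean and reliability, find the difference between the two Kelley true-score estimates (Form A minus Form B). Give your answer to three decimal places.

T̂_A = 0.789(30) + 0.211(19.87) = 27.86257
T̂_B = 0.694(28) + 0.306(21.36) = 25.96816
T̂_A − T̂_B = 1.89441

1.894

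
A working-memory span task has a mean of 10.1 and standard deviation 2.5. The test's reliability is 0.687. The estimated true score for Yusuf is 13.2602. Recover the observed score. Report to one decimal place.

T̂ = ρX + (1 − ρ)μ  ⇒  X = (T̂ − (1 − ρ)μ) / ρ
X = (13.2602 − 0.313 × 10.1) / 0.687 = (13.2602 − 3.1613) / 0.687 = 10.0989 / 0.687 = 14.700

14.7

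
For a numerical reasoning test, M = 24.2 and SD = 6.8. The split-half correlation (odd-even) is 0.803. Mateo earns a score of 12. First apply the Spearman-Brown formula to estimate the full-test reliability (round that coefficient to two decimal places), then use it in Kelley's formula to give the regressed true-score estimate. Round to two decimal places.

Spearman-Brown: ρ = 2r/(1 + r) = 2(0.803)/(1 + 0.803) = 1.6060/1.803 = 0.8907 → 0.89
T̂ = 0.89(12) + 0.11(24.2) = 10.68 + 2.662 = 13.342 → 13.34

13.34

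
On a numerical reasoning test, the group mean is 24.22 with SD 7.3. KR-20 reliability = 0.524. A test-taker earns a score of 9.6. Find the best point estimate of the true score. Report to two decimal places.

16.56

T̂ = ρX + (1 − ρ)μ
  = 0.524 × 9.6 + 0.476 × 24.22
  = 5.0304 + 11.52872
  = 16.559
  ≈ 16.56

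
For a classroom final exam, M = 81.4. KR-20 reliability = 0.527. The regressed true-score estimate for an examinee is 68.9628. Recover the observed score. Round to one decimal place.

57.8

T̂ = ρX + (1 − ρ)μ  ⇒  X = (T̂ − (1 − ρ)μ) / ρ
X = (68.9628 − 0.473 × 81.4) / 0.527 = (68.9628 − 38.5022) / 0.527 = 30.4606 / 0.527 = 57.800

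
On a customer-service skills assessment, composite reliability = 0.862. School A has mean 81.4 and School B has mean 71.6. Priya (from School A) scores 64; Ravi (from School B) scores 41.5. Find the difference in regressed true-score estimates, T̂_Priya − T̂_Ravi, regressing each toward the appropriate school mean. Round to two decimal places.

20.75

T̂_Priya = 0.862(64) + 0.138(81.4) = 66.4012
T̂_Ravi = 0.862(41.5) + 0.138(71.6) = 45.6538
Difference = 66.4012 − 45.6538 = 20.7474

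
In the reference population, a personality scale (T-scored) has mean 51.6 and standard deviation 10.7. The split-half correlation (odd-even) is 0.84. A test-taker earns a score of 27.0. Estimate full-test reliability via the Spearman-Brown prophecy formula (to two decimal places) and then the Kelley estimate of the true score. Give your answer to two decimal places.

29.21

Spearman-Brown: ρ = 2r/(1 + r) = 2(0.84)/(1 + 0.84) = 1.680/1.84 = 0.9130 → 0.91
T̂ = 0.91(27.0) + 0.09(51.6) = 24.570 + 4.644 = 29.214 → 29.21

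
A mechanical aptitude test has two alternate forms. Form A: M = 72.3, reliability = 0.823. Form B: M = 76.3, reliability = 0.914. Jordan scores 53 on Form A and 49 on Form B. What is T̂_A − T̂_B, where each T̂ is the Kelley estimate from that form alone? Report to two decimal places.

T̂_A = 0.823(53) + 0.177(72.3) = 56.4161
T̂_B = 0.914(49) + 0.086(76.3) = 51.3478
T̂_A − T̂_B = 5.0683

5.07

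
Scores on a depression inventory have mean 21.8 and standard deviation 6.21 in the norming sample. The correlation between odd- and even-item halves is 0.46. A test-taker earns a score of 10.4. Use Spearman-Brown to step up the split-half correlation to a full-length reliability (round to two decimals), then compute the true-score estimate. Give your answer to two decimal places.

14.62

Spearman-Brown: ρ = 2r/(1 + r) = 2(0.46)/(1 + 0.46) = 0.920/1.46 = 0.6301 → 0.63
T̂ = ρX + (1 − ρ)μ
  = 0.63 × 10.4 + 0.37 × 21.8
  = 6.552 + 8.066
  = 14.618
  ≈ 14.62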